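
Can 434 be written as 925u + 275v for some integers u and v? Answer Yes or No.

gcd(925, 275): 925 = 3·275 + 100; 275 = 2·100 + 75; 100 = 1·75 + 25; 75 = 3·25 + 0 → 25
25 does not divide 434, so a solution does not exist.

No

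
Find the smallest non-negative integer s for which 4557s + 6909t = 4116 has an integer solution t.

10

Euclid: 6909 = 1·4557 + 2352; 4557 = 1·2352 + 2205; 2352 = 1·2205 + 147; 2205 = 15·147 + 0 → gcd = 147; 4116 = 147·28.
Back-substitution yields 4557·(-3) + 6909·(2) = 147, so one solution is s = -3·28 = -84, t = 2·28 = 56.
Solutions in s differ by 6909/147 = 47; the one in [0, 47) is -84 mod 47 = 10.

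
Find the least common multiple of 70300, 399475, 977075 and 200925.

70300 = 2² · 5² · 19 · 37; 399475 = 5² · 19 · 29²; 977075 = 5² · 11² · 17 · 19; 200925 = 3² · 5² · 19 · 47
lcm takes max exponent of each prime: 2² · 3² · 5² · 11² · 17 · 19 · 29² · 37 · 47 = 51442963575300

51442963575300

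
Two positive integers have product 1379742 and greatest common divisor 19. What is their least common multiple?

72618

gcd·lcm = product, so lcm = 1379742/19 = 72618.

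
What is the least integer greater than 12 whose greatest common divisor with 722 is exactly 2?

gcd(t, 722) = 2 forces 2 | t; write t = 2s. Then gcd(2s, 2·361) = 2·gcd(s, 361), so need gcd(s, 361) = 1.
2s > 12 gives s ≥ 7. The least s ≥ 7 coprime to 361 is 7, so t = 2·7 = 14.

14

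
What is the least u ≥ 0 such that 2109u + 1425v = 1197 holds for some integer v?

gcd(2109, 1425) = 57 (Euclid: 2109 = 1·1425 + 684; 1425 = 2·684 + 57; 684 = 12·57 + 0), and 57 | 1197.
Extended Euclid: 2109·(-2) + 1425·(3) = 57. Scale by 21: u₀ = -42.
General solution u = u₀ + 25t; reducing mod 25 gives u = 8 (and v = -11).

8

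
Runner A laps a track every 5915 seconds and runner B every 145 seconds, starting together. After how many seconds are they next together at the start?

5915 = 5 · 7 · 13²; 145 = 5 · 29
max exponents: 5 · 7 · 13² · 29 = 171535

171535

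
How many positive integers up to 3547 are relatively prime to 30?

Prime factors of 30: 2, 3, 5. Count integers ≤ 3547 divisible by none of them.
By inclusion–exclusion: 3547 − ⌊3547/2⌋ − ⌊3547/3⌋ − ⌊3547/5⌋ + ⌊3547/6⌋ + ⌊3547/10⌋ + ⌊3547/15⌋ − ⌊3547/30⌋ = 946.

946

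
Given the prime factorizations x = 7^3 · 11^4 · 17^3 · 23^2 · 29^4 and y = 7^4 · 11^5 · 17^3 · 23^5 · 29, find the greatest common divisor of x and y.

378499486590379

min exponent per shared prime: 7^3 · 11^4 · 17^3 · 23^2 · 29 = 378499486590379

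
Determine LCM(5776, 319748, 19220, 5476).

3037189361961040

5776 = 2⁴ · 19²; 319748 = 2² · 11 · 13² · 43; 19220 = 2² · 5 · 31²; 5476 = 2² · 37²
lcm takes max exponent of each prime: 2⁴ · 5 · 11 · 13² · 19² · 31² · 37² · 43 = 3037189361961040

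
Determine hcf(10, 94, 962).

gcd(10, 94): 94 = 9·10 + 4; 10 = 2·4 + 2; 4 = 2·2 + 0 → 2
gcd(2, 962): 962 = 481·2 + 0 → 2

2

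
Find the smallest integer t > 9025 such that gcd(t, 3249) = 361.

9386

gcd(t, 3249) = 361 forces 361 | t; write t = 361s. Then gcd(361s, 361·9) = 361·gcd(s, 9), so need gcd(s, 9) = 1.
361s > 9025 gives s ≥ 26. The least s ≥ 26 coprime to 9 is 26, so t = 361·26 = 9386.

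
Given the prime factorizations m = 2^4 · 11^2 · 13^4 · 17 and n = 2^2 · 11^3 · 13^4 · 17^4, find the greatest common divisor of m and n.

min exponent per shared prime: 2^2 · 11^2 · 13^4 · 17 = 234999908

234999908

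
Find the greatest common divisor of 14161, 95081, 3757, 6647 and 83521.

gcd(14161, 95081): 95081 = 6·14161 + 10115; 14161 = 1·10115 + 4046; 10115 = 2·4046 + 2023; 4046 = 2·2023 + 0 → 2023
gcd(2023, 3757): 3757 = 1·2023 + 1734; 2023 = 1·1734 + 289; 1734 = 6·289 + 0 → 289
gcd(289, 6647): 6647 = 23·289 + 0 → 289
gcd(289, 83521): 83521 = 289·289 + 0 → 289

289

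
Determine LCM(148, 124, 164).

188108

148 = 2² · 37; 124 = 2² · 31; 164 = 2² · 41
lcm takes max exponent of each prime: 2² · 31 · 37 · 41 = 188108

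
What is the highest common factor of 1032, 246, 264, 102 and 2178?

6

1032 = 2³ · 3 · 43; 246 = 2 · 3 · 41; 264 = 2³ · 3 · 11; 102 = 2 · 3 · 17; 2178 = 2 · 3² · 11²
gcd takes min exponent of each prime: 2 · 3 = 6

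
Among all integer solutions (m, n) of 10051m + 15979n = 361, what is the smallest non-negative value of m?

gcd(10051, 15979) = 19 (Euclid: 15979 = 1·10051 + 5928; 10051 = 1·5928 + 4123; 5928 = 1·4123 + 1805; 4123 = 2·1805 + 513; 1805 = 3·513 + 266; 513 = 1·266 + 247; 266 = 1·247 + 19; 247 = 13·19 + 0), and 19 | 361.
Extended Euclid: 10051·(-62) + 15979·(39) = 19. Scale by 19: m₀ = -1178.
General solution m = m₀ + 841t; reducing mod 841 gives m = 504 (and n = -317).

504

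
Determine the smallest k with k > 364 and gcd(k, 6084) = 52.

6084 = 52·117. Any k with gcd(k, 6084) = 52 is a multiple of 52, say 52s, with s coprime to 117.
Need s > 364/52, so s ≥ 8. First s ≥ 8 with gcd(s, 117) = 1 is s = 8. Thus k = 52·8 = 416.

416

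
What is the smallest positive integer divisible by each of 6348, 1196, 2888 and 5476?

6348 = 2² · 3 · 23²; 1196 = 2² · 13 · 23; 2888 = 2³ · 19²; 5476 = 2² · 37²
lcm takes max exponent of each prime: 2³ · 3 · 13 · 19² · 23² · 37² = 81568207032

81568207032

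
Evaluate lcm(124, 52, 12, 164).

198276

124 = 2² · 31; 52 = 2² · 13; 12 = 2² · 3; 164 = 2² · 41
lcm takes max exponent of each prime: 2² · 3 · 13 · 31 · 41 = 198276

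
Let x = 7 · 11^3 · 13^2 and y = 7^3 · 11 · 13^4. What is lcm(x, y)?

13039039013

max exponent per prime: 7^3 · 11^3 · 13^4 = 13039039013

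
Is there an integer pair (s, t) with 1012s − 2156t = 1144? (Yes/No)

Yes

By Bézout, 1012s − 2156t = 1144 has integer solutions iff gcd(1012, 2156) | 1144.
Euclid: 2156 = 2·1012 + 132; 1012 = 7·132 + 88; 132 = 1·88 + 44; 88 = 2·44 + 0. gcd = 44; 1144 mod 44 = 0. Yes.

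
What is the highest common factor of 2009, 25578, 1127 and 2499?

49

2009 = 7² · 41; 25578 = 2 · 3² · 7² · 29; 1127 = 7² · 23; 2499 = 3 · 7² · 17
gcd takes min exponent of each prime: 7² = 49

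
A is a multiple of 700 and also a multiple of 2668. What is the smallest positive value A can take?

466900

gcd first: 2668 = 3·700 + 568; 700 = 1·568 + 132; 568 = 4·132 + 40; 132 = 3·40 + 12; 40 = 3·12 + 4; 12 = 3·4 + 0 → gcd = 4
lcm = 700·2668/gcd = 1867600/4 = 466900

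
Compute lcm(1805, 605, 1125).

49141125

lcm(1805, 605) = 1805·605/gcd = 1092025/5 = 218405
lcm(218405, 1125) = 218405·1125/gcd = 245705625/5 = 49141125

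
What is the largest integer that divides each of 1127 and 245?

Euclid: 1127 = 4·245 + 147; 245 = 1·147 + 98; 147 = 1·98 + 49; 98 = 2·49 + 0. Last nonzero remainder: 49.

49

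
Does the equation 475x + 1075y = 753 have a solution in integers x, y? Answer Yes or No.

By Bézout, 475x + 1075y = 753 has integer solutions iff gcd(475, 1075) | 753.
Euclid: 1075 = 2·475 + 125; 475 = 3·125 + 100; 125 = 1·100 + 25; 100 = 4·25 + 0. gcd = 25; 753 mod 25 = 3. No.

No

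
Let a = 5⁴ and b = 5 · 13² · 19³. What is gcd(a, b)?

5

min exponent per shared prime: 5 = 5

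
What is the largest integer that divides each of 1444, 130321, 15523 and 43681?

361

1444 = 2² · 19²; 130321 = 19⁴; 15523 = 19² · 43; 43681 = 11² · 19²
gcd takes min exponent of each prime: 19² = 361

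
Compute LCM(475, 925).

gcd first: 925 = 1·475 + 450; 475 = 1·450 + 25; 450 = 18·25 + 0 → gcd = 25
lcm = 475·925/gcd = 439375/25 = 17575

17575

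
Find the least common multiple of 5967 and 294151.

7942077

gcd first: 294151 = 49·5967 + 1768; 5967 = 3·1768 + 663; 1768 = 2·663 + 442; 663 = 1·442 + 221; 442 = 2·221 + 0 → gcd = 221
lcm = 5967·294151/gcd = 1755199017/221 = 7942077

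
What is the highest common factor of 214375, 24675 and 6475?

175

gcd(214375, 24675): 214375 = 8·24675 + 16975; 24675 = 1·16975 + 7700; 16975 = 2·7700 + 1575; 7700 = 4·1575 + 1400; 1575 = 1·1400 + 175; 1400 = 8·175 + 0 → 175
gcd(175, 6475): 6475 = 37·175 + 0 → 175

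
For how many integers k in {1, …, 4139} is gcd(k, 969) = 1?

969 = 3·17·19. Inclusion–exclusion on these primes:
4139 − ⌊4139/3⌋ − ⌊4139/17⌋ − ⌊4139/19⌋ + ⌊4139/51⌋ + ⌊4139/57⌋ + ⌊4139/323⌋ − ⌊4139/969⌋ = 2461

2461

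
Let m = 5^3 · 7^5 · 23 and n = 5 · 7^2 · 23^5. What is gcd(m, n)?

min exponent per shared prime: 5 · 7^2 · 23 = 5635

5635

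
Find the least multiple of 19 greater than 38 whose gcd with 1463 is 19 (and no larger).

gcd(x, 1463) = 19 forces 19 | x; write x = 19s. Then gcd(19s, 19·77) = 19·gcd(s, 77), so need gcd(s, 77) = 1.
19s > 38 gives s ≥ 3. The least s ≥ 3 coprime to 77 is 3, so x = 19·3 = 57.

57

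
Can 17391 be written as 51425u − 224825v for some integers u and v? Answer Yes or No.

No

By Bézout, 51425u − 224825v = 17391 has integer solutions iff gcd(51425, 224825) | 17391.
Euclid: 224825 = 4·51425 + 19125; 51425 = 2·19125 + 13175; 19125 = 1·13175 + 5950; 13175 = 2·5950 + 1275; 5950 = 4·1275 + 850; 1275 = 1·850 + 425; 850 = 2·425 + 0. gcd = 425; 17391 mod 425 = 391. No.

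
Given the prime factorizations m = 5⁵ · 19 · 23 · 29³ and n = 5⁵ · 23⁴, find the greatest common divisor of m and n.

min exponent per shared prime: 5⁵ · 23 = 71875

71875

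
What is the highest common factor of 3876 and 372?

3876 = 2² · 3 · 17 · 19
372 = 2² · 3 · 31
Common: 2² · 3 = 12

12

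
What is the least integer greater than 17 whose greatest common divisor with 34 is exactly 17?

51

Multiples of 17 above 17: 17·2, 17·3, … . Need the cofactor coprime to 34/17 = 2.
Checking s = 2, 3, … the first with gcd(s, 2) = 1 is s = 3, giving 51.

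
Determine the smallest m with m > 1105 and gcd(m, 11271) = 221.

gcd(m, 11271) = 221 forces 221 | m; write m = 221s. Then gcd(221s, 221·51) = 221·gcd(s, 51), so need gcd(s, 51) = 1.
221s > 1105 gives s ≥ 6. The least s ≥ 6 coprime to 51 is 7, so m = 221·7 = 1547.

1547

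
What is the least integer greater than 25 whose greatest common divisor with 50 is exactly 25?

gcd(x, 50) = 25 forces 25 | x; write x = 25s. Then gcd(25s, 25·2) = 25·gcd(s, 2), so need gcd(s, 2) = 1.
25s > 25 gives s ≥ 2. The least s ≥ 2 coprime to 2 is 3, so x = 25·3 = 75.

75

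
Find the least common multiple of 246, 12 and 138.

246 = 2 · 3 · 41; 12 = 2² · 3; 138 = 2 · 3 · 23
lcm takes max exponent of each prime: 2² · 3 · 23 · 41 = 11316

11316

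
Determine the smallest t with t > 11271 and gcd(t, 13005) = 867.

12138

gcd(t, 13005) = 867 forces 867 | t; write t = 867s. Then gcd(867s, 867·15) = 867·gcd(s, 15), so need gcd(s, 15) = 1.
867s > 11271 gives s ≥ 14. The least s ≥ 14 coprime to 15 is 14, so t = 867·14 = 12138.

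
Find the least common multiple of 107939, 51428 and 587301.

838733954916

107939 = 13 · 19² · 23; 51428 = 2² · 13 · 23 · 43; 587301 = 3 · 11 · 13 · 37²
lcm takes max exponent of each prime: 2² · 3 · 11 · 13 · 19² · 23 · 37² · 43 = 838733954916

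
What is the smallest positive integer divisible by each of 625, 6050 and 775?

4688750

625 = 5⁴; 6050 = 2 · 5² · 11²; 775 = 5² · 31
lcm takes max exponent of each prime: 2 · 5⁴ · 11² · 31 = 4688750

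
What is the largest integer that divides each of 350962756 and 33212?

1444

Euclid: 350962756 = 10567·33212 + 11552; 33212 = 2·11552 + 10108; 11552 = 1·10108 + 1444; 10108 = 7·1444 + 0. Last nonzero remainder: 1444.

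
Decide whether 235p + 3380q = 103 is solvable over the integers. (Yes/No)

No

gcd(235, 3380): 3380 = 14·235 + 90; 235 = 2·90 + 55; 90 = 1·55 + 35; 55 = 1·35 + 20; 35 = 1·20 + 15; 20 = 1·15 + 5; 15 = 3·5 + 0 → 5
5 does not divide 103, so a solution does not exist.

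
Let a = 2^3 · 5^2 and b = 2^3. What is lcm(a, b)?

200

max exponent per prime: 2^3 · 5^2 = 200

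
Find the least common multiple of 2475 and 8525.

76725

gcd first: 8525 = 3·2475 + 1100; 2475 = 2·1100 + 275; 1100 = 4·275 + 0 → gcd = 275
lcm = 2475·8525/gcd = 21099375/275 = 76725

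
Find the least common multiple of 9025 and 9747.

9025 = 5² · 19²; 9747 = 3³ · 19²
max exponents: 3³ · 5² · 19² = 243675

243675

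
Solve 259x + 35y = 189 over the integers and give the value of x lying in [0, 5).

1

Reduce mod 35: 259x ≡ 189 (mod 35). With g = gcd(259, 35) = 7 dividing 189, divide through: 37x ≡ 27 (mod 5).
Since gcd(37, 5) = 1, x ≡ 27·(37)⁻¹ ≡ 1 (mod 5). Smallest non-negative: 1.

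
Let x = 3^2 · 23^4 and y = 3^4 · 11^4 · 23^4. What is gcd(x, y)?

2518569

min exponent per shared prime: 3^2 · 23^4 = 2518569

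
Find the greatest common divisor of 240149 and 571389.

8281

240149 = 7² · 13² · 29
571389 = 3 · 7² · 13² · 23
Common: 7² · 13² = 8281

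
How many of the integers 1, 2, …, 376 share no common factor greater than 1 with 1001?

Prime factors of 1001: 7, 11, 13. Count integers ≤ 376 divisible by none of them.
By inclusion–exclusion: 376 − ⌊376/7⌋ − ⌊376/11⌋ − ⌊376/13⌋ + ⌊376/77⌋ + ⌊376/91⌋ + ⌊376/143⌋ − ⌊376/1001⌋ = 271.

271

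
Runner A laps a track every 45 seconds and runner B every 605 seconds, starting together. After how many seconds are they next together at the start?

5445

45 = 3² · 5; 605 = 5 · 11²
max exponents: 3² · 5 · 11² = 5445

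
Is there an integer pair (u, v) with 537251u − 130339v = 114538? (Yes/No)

gcd(537251, 130339): 537251 = 4·130339 + 15895; 130339 = 8·15895 + 3179; 15895 = 5·3179 + 0 → 3179
3179 does not divide 114538, so a solution does not exist.

No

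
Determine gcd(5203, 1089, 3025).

121

gcd(5203, 1089): 5203 = 4·1089 + 847; 1089 = 1·847 + 242; 847 = 3·242 + 121; 242 = 2·121 + 0 → 121
gcd(121, 3025): 3025 = 25·121 + 0 → 121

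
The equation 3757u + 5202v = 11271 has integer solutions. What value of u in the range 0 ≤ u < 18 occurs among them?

3

gcd(3757, 5202) = 289 (Euclid: 5202 = 1·3757 + 1445; 3757 = 2·1445 + 867; 1445 = 1·867 + 578; 867 = 1·578 + 289; 578 = 2·289 + 0), and 289 | 11271.
Extended Euclid: 3757·(7) + 5202·(-5) = 289. Scale by 39: u₀ = 273.
General solution u = u₀ + 18t; reducing mod 18 gives u = 3 (and v = 0).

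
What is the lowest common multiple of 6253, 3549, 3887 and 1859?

6253 = 13² · 37; 3549 = 3 · 7 · 13²; 3887 = 13² · 23; 1859 = 11 · 13²
lcm takes max exponent of each prime: 3 · 7 · 11 · 13² · 23 · 37 = 33222189

33222189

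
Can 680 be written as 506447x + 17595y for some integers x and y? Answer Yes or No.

gcd(506447, 17595): 506447 = 28·17595 + 13787; 17595 = 1·13787 + 3808; 13787 = 3·3808 + 2363; 3808 = 1·2363 + 1445; 2363 = 1·1445 + 918; 1445 = 1·918 + 527; 918 = 1·527 + 391; 527 = 1·391 + 136; 391 = 2·136 + 119; 136 = 1·119 + 17; 119 = 7·17 + 0 → 17
17 divides 680, so a solution exists.

Yes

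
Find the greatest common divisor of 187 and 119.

17

187 = 11 · 17
119 = 7 · 17
Common: 17 = 17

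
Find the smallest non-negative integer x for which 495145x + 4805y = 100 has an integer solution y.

84

Reduce mod 4805: 495145x ≡ 100 (mod 4805). With g = gcd(495145, 4805) = 5 dividing 100, divide through: 99029x ≡ 20 (mod 961).
Since gcd(99029, 961) = 1, x ≡ 20·(99029)⁻¹ ≡ 84 (mod 961). Smallest non-negative: 84.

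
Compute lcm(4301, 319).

gcd first: 4301 = 13·319 + 154; 319 = 2·154 + 11; 154 = 14·11 + 0 → gcd = 11
lcm = 4301·319/gcd = 1372019/11 = 124729

124729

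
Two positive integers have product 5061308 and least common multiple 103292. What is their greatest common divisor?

From gcd × lcm = ab: gcd = 5061308 / 103292 = 49.

49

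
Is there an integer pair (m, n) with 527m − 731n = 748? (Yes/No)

Yes

gcd(527, 731): 731 = 1·527 + 204; 527 = 2·204 + 119; 204 = 1·119 + 85; 119 = 1·85 + 34; 85 = 2·34 + 17; 34 = 2·17 + 0 → 17
17 divides 748, so a solution exists.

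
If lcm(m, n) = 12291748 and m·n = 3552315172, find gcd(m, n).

From gcd × lcm = mn: gcd = 3552315172 / 12291748 = 289.

289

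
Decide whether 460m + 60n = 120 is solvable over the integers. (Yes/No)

Yes

By Bézout, 460m + 60n = 120 has integer solutions iff gcd(460, 60) | 120.
Euclid: 460 = 7·60 + 40; 60 = 1·40 + 20; 40 = 2·20 + 0. gcd = 20; 120 mod 20 = 0. Yes.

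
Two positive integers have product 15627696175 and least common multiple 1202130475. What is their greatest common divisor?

From gcd × lcm = ab: gcd = 15627696175 / 1202130475 = 13.

13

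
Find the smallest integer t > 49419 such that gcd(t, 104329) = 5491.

104329 = 5491·19. Any t with gcd(t, 104329) = 5491 is a multiple of 5491, say 5491s, with s coprime to 19.
Need s > 49419/5491, so s ≥ 10. First s ≥ 10 with gcd(s, 19) = 1 is s = 10. Thus t = 5491·10 = 54910.

54910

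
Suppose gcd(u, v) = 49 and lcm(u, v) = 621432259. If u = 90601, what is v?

u·v = gcd·lcm = 49·621432259 = 30450180691, so v = 30450180691/90601 = 336091.

336091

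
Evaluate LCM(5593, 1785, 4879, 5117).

147906885

5593 = 7 · 17 · 47; 1785 = 3 · 5 · 7 · 17; 4879 = 7 · 17 · 41; 5117 = 7 · 17 · 43
lcm takes max exponent of each prime: 3 · 5 · 7 · 17 · 41 · 43 · 47 = 147906885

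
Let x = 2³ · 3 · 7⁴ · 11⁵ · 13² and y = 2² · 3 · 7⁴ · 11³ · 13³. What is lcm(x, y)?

max exponent per prime: 2³ · 3 · 7⁴ · 11⁵ · 13³ = 20389045004328

20389045004328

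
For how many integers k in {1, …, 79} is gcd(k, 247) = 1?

69

247 = 13·19. Inclusion–exclusion on these primes:
79 − ⌊79/13⌋ − ⌊79/19⌋ + ⌊79/247⌋ = 69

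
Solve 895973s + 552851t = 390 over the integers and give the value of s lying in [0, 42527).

Euclid: 895973 = 1·552851 + 343122; 552851 = 1·343122 + 209729; 343122 = 1·209729 + 133393; 209729 = 1·133393 + 76336; 133393 = 1·76336 + 57057; 76336 = 1·57057 + 19279; 57057 = 2·19279 + 18499; 19279 = 1·18499 + 780; 18499 = 23·780 + 559; 780 = 1·559 + 221; 559 = 2·221 + 117; 221 = 1·117 + 104; 117 = 1·104 + 13; 104 = 8·13 + 0 → gcd = 13; 390 = 13·30.
Back-substitution yields 895973·(4961) + 552851·(-8040) = 13, so one solution is s = 4961·30 = 148830, t = -8040·30 = -241200.
Solutions in s differ by 552851/13 = 42527; the one in [0, 42527) is 148830 mod 42527 = 21249.

21249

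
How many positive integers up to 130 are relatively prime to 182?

182 = 2·7·13. Inclusion–exclusion on these primes:
130 − ⌊130/2⌋ − ⌊130/7⌋ − ⌊130/13⌋ + ⌊130/14⌋ + ⌊130/26⌋ + ⌊130/91⌋ − ⌊130/182⌋ = 52

52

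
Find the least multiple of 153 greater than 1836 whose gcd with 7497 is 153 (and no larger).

gcd(t, 7497) = 153 forces 153 | t; write t = 153s. Then gcd(153s, 153·49) = 153·gcd(s, 49), so need gcd(s, 49) = 1.
153s > 1836 gives s ≥ 13. The least s ≥ 13 coprime to 49 is 13, so t = 153·13 = 1989.

1989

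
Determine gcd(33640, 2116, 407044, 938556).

gcd(33640, 2116): 33640 = 15·2116 + 1900; 2116 = 1·1900 + 216; 1900 = 8·216 + 172; 216 = 1·172 + 44; 172 = 3·44 + 40; 44 = 1·40 + 4; 40 = 10·4 + 0 → 4
gcd(4, 407044): 407044 = 101761·4 + 0 → 4
gcd(4, 938556): 938556 = 234639·4 + 0 → 4

4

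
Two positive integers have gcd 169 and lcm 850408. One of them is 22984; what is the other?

Using uv = gcd(u,v)·lcm(u,v) = 169·850408 = 143718952, we get v = 143718952/22984 = 6253.

6253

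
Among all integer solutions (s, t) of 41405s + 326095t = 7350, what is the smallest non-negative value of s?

772

Reduce mod 326095: 41405s ≡ 7350 (mod 326095). With g = gcd(41405, 326095) = 245 dividing 7350, divide through: 169s ≡ 30 (mod 1331).
Since gcd(169, 1331) = 1, s ≡ 30·(169)⁻¹ ≡ 772 (mod 1331). Smallest non-negative: 772.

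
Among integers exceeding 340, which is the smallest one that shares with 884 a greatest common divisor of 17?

Multiples of 17 above 340: 17·21, 17·22, … . Need the cofactor coprime to 884/17 = 52.
Checking s = 21, 22, … the first with gcd(s, 52) = 1 is s = 21, giving 357.

357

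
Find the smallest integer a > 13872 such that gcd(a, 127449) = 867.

127449 = 867·147. Any a with gcd(a, 127449) = 867 is a multiple of 867, say 867s, with s coprime to 147.
Need s > 13872/867, so s ≥ 17. First s ≥ 17 with gcd(s, 147) = 1 is s = 17. Thus a = 867·17 = 14739.

14739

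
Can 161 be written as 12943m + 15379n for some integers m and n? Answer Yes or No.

Yes

By Bézout, 12943m + 15379n = 161 has integer solutions iff gcd(12943, 15379) | 161.
Euclid: 15379 = 1·12943 + 2436; 12943 = 5·2436 + 763; 2436 = 3·763 + 147; 763 = 5·147 + 28; 147 = 5·28 + 7; 28 = 4·7 + 0. gcd = 7; 161 mod 7 = 0. Yes.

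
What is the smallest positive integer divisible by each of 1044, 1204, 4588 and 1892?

1044 = 2² · 3² · 29; 1204 = 2² · 7 · 43; 4588 = 2² · 31 · 37; 1892 = 2² · 11 · 43
lcm takes max exponent of each prime: 2² · 3² · 7 · 11 · 29 · 31 · 37 · 43 = 3964816548

3964816548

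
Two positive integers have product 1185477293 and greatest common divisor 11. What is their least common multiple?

107770663

gcd·lcm = product, so lcm = 1185477293/11 = 107770663.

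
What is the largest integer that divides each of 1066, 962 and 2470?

26

1066 = 2 · 13 · 41; 962 = 2 · 13 · 37; 2470 = 2 · 5 · 13 · 19
gcd takes min exponent of each prime: 2 · 13 = 26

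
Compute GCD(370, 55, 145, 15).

5

gcd(370, 55): 370 = 6·55 + 40; 55 = 1·40 + 15; 40 = 2·15 + 10; 15 = 1·10 + 5; 10 = 2·5 + 0 → 5
gcd(5, 145): 145 = 29·5 + 0 → 5
gcd(5, 15): 15 = 3·5 + 0 → 5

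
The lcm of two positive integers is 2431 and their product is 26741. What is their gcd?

11

gcd·lcm = product, so gcd = 26741/2431 = 11.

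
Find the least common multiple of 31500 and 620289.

gcd first: 620289 = 19·31500 + 21789; 31500 = 1·21789 + 9711; 21789 = 2·9711 + 2367; 9711 = 4·2367 + 243; 2367 = 9·243 + 180; 243 = 1·180 + 63; 180 = 2·63 + 54; 63 = 1·54 + 9; 54 = 6·9 + 0 → gcd = 9
lcm = 31500·620289/gcd = 19539103500/9 = 2171011500

2171011500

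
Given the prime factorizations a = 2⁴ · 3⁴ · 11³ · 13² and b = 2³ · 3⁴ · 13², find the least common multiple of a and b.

291520944

max exponent per prime: 2⁴ · 3⁴ · 11³ · 13² = 291520944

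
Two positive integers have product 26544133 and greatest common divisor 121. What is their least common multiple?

gcd·lcm = product, so lcm = 26544133/121 = 219373.

219373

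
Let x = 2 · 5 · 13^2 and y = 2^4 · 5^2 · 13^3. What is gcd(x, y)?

min exponent per shared prime: 2 · 5 · 13^2 = 1690

1690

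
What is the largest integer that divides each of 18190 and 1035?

Euclid: 18190 = 17·1035 + 595; 1035 = 1·595 + 440; 595 = 1·440 + 155; 440 = 2·155 + 130; 155 = 1·130 + 25; 130 = 5·25 + 5; 25 = 5·5 + 0. Last nonzero remainder: 5.

5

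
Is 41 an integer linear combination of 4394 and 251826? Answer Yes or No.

By Bézout, 4394u + 251826v = 41 has integer solutions iff gcd(4394, 251826) | 41.
Euclid: 251826 = 57·4394 + 1368; 4394 = 3·1368 + 290; 1368 = 4·290 + 208; 290 = 1·208 + 82; 208 = 2·82 + 44; 82 = 1·44 + 38; 44 = 1·38 + 6; 38 = 6·6 + 2; 6 = 3·2 + 0. gcd = 2; 41 mod 2 = 1. No.

No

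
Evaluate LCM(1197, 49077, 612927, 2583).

1197 = 3² · 7 · 19; 49077 = 3² · 7 · 19 · 41; 612927 = 3⁴ · 7 · 23 · 47; 2583 = 3² · 7 · 41
lcm takes max exponent of each prime: 3⁴ · 7 · 19 · 23 · 41 · 47 = 477470133

477470133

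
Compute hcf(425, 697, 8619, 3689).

gcd(425, 697): 697 = 1·425 + 272; 425 = 1·272 + 153; 272 = 1·153 + 119; 153 = 1·119 + 34; 119 = 3·34 + 17; 34 = 2·17 + 0 → 17
gcd(17, 8619): 8619 = 507·17 + 0 → 17
gcd(17, 3689): 3689 = 217·17 + 0 → 17

17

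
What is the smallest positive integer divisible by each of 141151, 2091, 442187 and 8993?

lcm(141151, 2091) = 141151·2091/gcd = 295146741/17 = 17361573
lcm(17361573, 442187) = 17361573·442187/gcd = 7677061880151/323 = 23767993437
lcm(23767993437, 8993) = 23767993437·8993/gcd = 213745564978941/391 = 546663849051

546663849051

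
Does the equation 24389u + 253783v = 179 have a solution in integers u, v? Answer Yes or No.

By Bézout, 24389u + 253783v = 179 has integer solutions iff gcd(24389, 253783) | 179.
Euclid: 253783 = 10·24389 + 9893; 24389 = 2·9893 + 4603; 9893 = 2·4603 + 687; 4603 = 6·687 + 481; 687 = 1·481 + 206; 481 = 2·206 + 69; 206 = 2·69 + 68; 69 = 1·68 + 1; 68 = 68·1 + 0. gcd = 1; 179 mod 1 = 0. Yes.

Yes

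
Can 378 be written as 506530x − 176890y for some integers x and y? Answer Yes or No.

gcd(506530, 176890): 506530 = 2·176890 + 152750; 176890 = 1·152750 + 24140; 152750 = 6·24140 + 7910; 24140 = 3·7910 + 410; 7910 = 19·410 + 120; 410 = 3·120 + 50; 120 = 2·50 + 20; 50 = 2·20 + 10; 20 = 2·10 + 0 → 10
10 does not divide 378, so a solution does not exist.

No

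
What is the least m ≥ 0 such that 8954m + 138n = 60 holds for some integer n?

Reduce mod 138: 8954m ≡ 60 (mod 138). With g = gcd(8954, 138) = 2 dividing 60, divide through: 4477m ≡ 30 (mod 69).
Since gcd(4477, 69) = 1, m ≡ 30·(4477)⁻¹ ≡ 48 (mod 69). Smallest non-negative: 48.

48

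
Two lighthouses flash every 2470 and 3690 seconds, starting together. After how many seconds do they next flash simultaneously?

911430

2470 = 2 · 5 · 13 · 19; 3690 = 2 · 3² · 5 · 41
max exponents: 2 · 3² · 5 · 13 · 19 · 41 = 911430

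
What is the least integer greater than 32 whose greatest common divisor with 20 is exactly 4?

20 = 4·5. Any t with gcd(t, 20) = 4 is a multiple of 4, say 4s, with s coprime to 5.
Need s > 32/4, so s ≥ 9. First s ≥ 9 with gcd(s, 5) = 1 is s = 9. Thus t = 4·9 = 36.

36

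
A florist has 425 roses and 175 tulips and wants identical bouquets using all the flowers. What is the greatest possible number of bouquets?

25

Euclid: 425 = 2·175 + 75; 175 = 2·75 + 25; 75 = 3·25 + 0. Last nonzero remainder: 25.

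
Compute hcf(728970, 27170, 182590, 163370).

gcd(728970, 27170): 728970 = 26·27170 + 22550; 27170 = 1·22550 + 4620; 22550 = 4·4620 + 4070; 4620 = 1·4070 + 550; 4070 = 7·550 + 220; 550 = 2·220 + 110; 220 = 2·110 + 0 → 110
gcd(110, 182590): 182590 = 1659·110 + 100; 110 = 1·100 + 10; 100 = 10·10 + 0 → 10
gcd(10, 163370): 163370 = 16337·10 + 0 → 10

10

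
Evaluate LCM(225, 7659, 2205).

9382275

225 = 3² · 5²; 7659 = 3² · 23 · 37; 2205 = 3² · 5 · 7²
lcm takes max exponent of each prime: 3² · 5² · 7² · 23 · 37 = 9382275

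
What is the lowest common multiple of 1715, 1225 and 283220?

1715 = 5 · 7³; 1225 = 5² · 7²; 283220 = 2² · 5 · 7² · 17²
lcm takes max exponent of each prime: 2² · 5² · 7³ · 17² = 9912700

9912700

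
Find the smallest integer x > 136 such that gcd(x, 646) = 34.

gcd(x, 646) = 34 forces 34 | x; write x = 34s. Then gcd(34s, 34·19) = 34·gcd(s, 19), so need gcd(s, 19) = 1.
34s > 136 gives s ≥ 5. The least s ≥ 5 coprime to 19 is 5, so x = 34·5 = 170.

170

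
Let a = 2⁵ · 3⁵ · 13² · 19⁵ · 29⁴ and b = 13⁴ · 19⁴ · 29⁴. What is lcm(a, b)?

max exponent per prime: 2⁵ · 3⁵ · 13⁴ · 19⁵ · 29⁴ = 388946311689784721184

388946311689784721184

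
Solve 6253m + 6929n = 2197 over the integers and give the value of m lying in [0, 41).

7

Euclid: 6929 = 1·6253 + 676; 6253 = 9·676 + 169; 676 = 4·169 + 0 → gcd = 169; 2197 = 169·13.
Back-substitution yields 6253·(10) + 6929·(-9) = 169, so one solution is m = 10·13 = 130, n = -9·13 = -117.
Solutions in m differ by 6929/169 = 41; the one in [0, 41) is 130 mod 41 = 7.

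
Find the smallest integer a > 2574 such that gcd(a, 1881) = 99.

Multiples of 99 above 2574: 99·27, 99·28, … . Need the cofactor coprime to 1881/99 = 19.
Checking s = 27, 28, … the first with gcd(s, 19) = 1 is s = 27, giving 2673.

2673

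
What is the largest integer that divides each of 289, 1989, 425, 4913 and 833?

17

289 = 17²; 1989 = 3² · 13 · 17; 425 = 5² · 17; 4913 = 17³; 833 = 7² · 17
gcd takes min exponent of each prime: 17 = 17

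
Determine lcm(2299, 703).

gcd first: 2299 = 3·703 + 190; 703 = 3·190 + 133; 190 = 1·133 + 57; 133 = 2·57 + 19; 57 = 3·19 + 0 → gcd = 19
lcm = 2299·703/gcd = 1616197/19 = 85063

85063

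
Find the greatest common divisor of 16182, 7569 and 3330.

9

gcd(16182, 7569): 16182 = 2·7569 + 1044; 7569 = 7·1044 + 261; 1044 = 4·261 + 0 → 261
gcd(261, 3330): 3330 = 12·261 + 198; 261 = 1·198 + 63; 198 = 3·63 + 9; 63 = 7·9 + 0 → 9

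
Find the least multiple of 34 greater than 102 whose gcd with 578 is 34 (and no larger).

Multiples of 34 above 102: 34·4, 34·5, … . Need the cofactor coprime to 578/34 = 17.
Checking s = 4, 5, … the first with gcd(s, 17) = 1 is s = 4, giving 136.

136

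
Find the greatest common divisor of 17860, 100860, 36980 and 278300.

20

gcd(17860, 100860): 100860 = 5·17860 + 11560; 17860 = 1·11560 + 6300; 11560 = 1·6300 + 5260; 6300 = 1·5260 + 1040; 5260 = 5·1040 + 60; 1040 = 17·60 + 20; 60 = 3·20 + 0 → 20
gcd(20, 36980): 36980 = 1849·20 + 0 → 20
gcd(20, 278300): 278300 = 13915·20 + 0 → 20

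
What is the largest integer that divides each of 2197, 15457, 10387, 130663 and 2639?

2197 = 13³; 15457 = 13 · 29 · 41; 10387 = 13 · 17 · 47; 130663 = 13 · 19 · 23²; 2639 = 7 · 13 · 29
gcd takes min exponent of each prime: 13 = 13

13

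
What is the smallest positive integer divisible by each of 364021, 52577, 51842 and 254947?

364021 = 7² · 17 · 19 · 23; 52577 = 7² · 29 · 37; 51842 = 2 · 7² · 23²; 254947 = 7² · 11² · 43
lcm takes max exponent of each prime: 2 · 7² · 11² · 17 · 19 · 23² · 29 · 37 · 43 = 93484114339154

93484114339154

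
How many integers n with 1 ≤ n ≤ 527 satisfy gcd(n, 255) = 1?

265

Prime factors of 255: 3, 5, 17. Count integers ≤ 527 divisible by none of them.
By inclusion–exclusion: 527 − ⌊527/3⌋ − ⌊527/5⌋ − ⌊527/17⌋ + ⌊527/15⌋ + ⌊527/51⌋ + ⌊527/85⌋ − ⌊527/255⌋ = 265.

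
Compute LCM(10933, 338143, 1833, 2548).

7859077676268

10933 = 13 · 29²; 338143 = 13 · 19 · 37²; 1833 = 3 · 13 · 47; 2548 = 2² · 7² · 13
lcm takes max exponent of each prime: 2² · 3 · 7² · 13 · 19 · 29² · 37² · 47 = 7859077676268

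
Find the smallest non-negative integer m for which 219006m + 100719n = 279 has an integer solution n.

5177

Reduce mod 100719: 219006m ≡ 279 (mod 100719). With g = gcd(219006, 100719) = 9 dividing 279, divide through: 24334m ≡ 31 (mod 11191).
Since gcd(24334, 11191) = 1, m ≡ 31·(24334)⁻¹ ≡ 5177 (mod 11191). Smallest non-negative: 5177.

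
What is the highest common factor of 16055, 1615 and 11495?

gcd(16055, 1615): 16055 = 9·1615 + 1520; 1615 = 1·1520 + 95; 1520 = 16·95 + 0 → 95
gcd(95, 11495): 11495 = 121·95 + 0 → 95

95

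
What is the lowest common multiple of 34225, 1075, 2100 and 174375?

287418127500

lcm(34225, 1075) = 34225·1075/gcd = 36791875/25 = 1471675
lcm(1471675, 2100) = 1471675·2100/gcd = 3090517500/25 = 123620700
lcm(123620700, 174375) = 123620700·174375/gcd = 21556359562500/75 = 287418127500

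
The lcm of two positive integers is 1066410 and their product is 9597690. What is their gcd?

gcd·lcm = product, so gcd = 9597690/1066410 = 9.

9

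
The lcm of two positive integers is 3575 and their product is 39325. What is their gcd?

gcd·lcm = product, so gcd = 39325/3575 = 11.

11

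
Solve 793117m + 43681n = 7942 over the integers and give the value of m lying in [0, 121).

gcd(793117, 43681) = 361 (Euclid: 793117 = 18·43681 + 6859; 43681 = 6·6859 + 2527; 6859 = 2·2527 + 1805; 2527 = 1·1805 + 722; 1805 = 2·722 + 361; 722 = 2·361 + 0), and 361 | 7942.
Extended Euclid: 793117·(51) + 43681·(-926) = 361. Scale by 22: m₀ = 1122.
General solution m = m₀ + 121t; reducing mod 121 gives m = 33 (and n = -599).

33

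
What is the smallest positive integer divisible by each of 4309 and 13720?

59119480

gcd first: 13720 = 3·4309 + 793; 4309 = 5·793 + 344; 793 = 2·344 + 105; 344 = 3·105 + 29; 105 = 3·29 + 18; 29 = 1·18 + 11; 18 = 1·11 + 7; 11 = 1·7 + 4; 7 = 1·4 + 3; 4 = 1·3 + 1; 3 = 3·1 + 0 → gcd = 1
lcm = 4309·13720/gcd = 59119480/1 = 59119480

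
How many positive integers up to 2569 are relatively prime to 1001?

1848

1001 = 7·11·13. Inclusion–exclusion on these primes:
2569 − ⌊2569/7⌋ − ⌊2569/11⌋ − ⌊2569/13⌋ + ⌊2569/77⌋ + ⌊2569/91⌋ + ⌊2569/143⌋ − ⌊2569/1001⌋ = 1848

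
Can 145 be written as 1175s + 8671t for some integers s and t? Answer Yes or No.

Yes

gcd(1175, 8671): 8671 = 7·1175 + 446; 1175 = 2·446 + 283; 446 = 1·283 + 163; 283 = 1·163 + 120; 163 = 1·120 + 43; 120 = 2·43 + 34; 43 = 1·34 + 9; 34 = 3·9 + 7; 9 = 1·7 + 2; 7 = 3·2 + 1; 2 = 2·1 + 0 → 1
1 divides 145, so a solution exists.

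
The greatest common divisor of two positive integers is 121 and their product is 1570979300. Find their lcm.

12983300

For any two positive integers, gcd × lcm equals their product. Hence lcm = 1570979300 / 121 = 12983300.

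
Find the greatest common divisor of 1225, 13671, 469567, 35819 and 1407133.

49

gcd(1225, 13671): 13671 = 11·1225 + 196; 1225 = 6·196 + 49; 196 = 4·49 + 0 → 49
gcd(49, 469567): 469567 = 9583·49 + 0 → 49
gcd(49, 35819): 35819 = 731·49 + 0 → 49
gcd(49, 1407133): 1407133 = 28717·49 + 0 → 49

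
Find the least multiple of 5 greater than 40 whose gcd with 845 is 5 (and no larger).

Multiples of 5 above 40: 5·9, 5·10, … . Need the cofactor coprime to 845/5 = 169.
Checking s = 9, 10, … the first with gcd(s, 169) = 1 is s = 9, giving 45.

45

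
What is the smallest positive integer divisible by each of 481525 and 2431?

gcd first: 481525 = 198·2431 + 187; 2431 = 13·187 + 0 → gcd = 187
lcm = 481525·2431/gcd = 1170587275/187 = 6259825

6259825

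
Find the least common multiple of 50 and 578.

50 = 2 · 5²; 578 = 2 · 17²
max exponents: 2 · 5² · 17² = 14450

14450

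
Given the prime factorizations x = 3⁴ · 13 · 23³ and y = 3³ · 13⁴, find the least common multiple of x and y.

max exponent per prime: 3⁴ · 13⁴ · 23³ = 28147636647

28147636647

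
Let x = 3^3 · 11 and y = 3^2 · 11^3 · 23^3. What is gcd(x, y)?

min exponent per shared prime: 3^2 · 11 = 99

99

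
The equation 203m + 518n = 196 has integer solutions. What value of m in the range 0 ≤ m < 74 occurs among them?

Euclid: 518 = 2·203 + 112; 203 = 1·112 + 91; 112 = 1·91 + 21; 91 = 4·21 + 7; 21 = 3·7 + 0 → gcd = 7; 196 = 7·28.
Back-substitution yields 203·(23) + 518·(-9) = 7, so one solution is m = 23·28 = 644, n = -9·28 = -252.
Solutions in m differ by 518/7 = 74; the one in [0, 74) is 644 mod 74 = 52.

52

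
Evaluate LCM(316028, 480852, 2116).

20097066526956

316028 = 2² · 41² · 47; 480852 = 2² · 3² · 19² · 37; 2116 = 2² · 23²
lcm takes max exponent of each prime: 2² · 3² · 19² · 23² · 37 · 41² · 47 = 20097066526956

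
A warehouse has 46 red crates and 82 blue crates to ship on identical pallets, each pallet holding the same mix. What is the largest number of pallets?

2

46 = 2 · 23
82 = 2 · 41
Common: 2 = 2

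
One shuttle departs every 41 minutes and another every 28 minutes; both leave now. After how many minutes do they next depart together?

41 = 41; 28 = 2² · 7
max exponents: 2² · 7 · 41 = 1148

1148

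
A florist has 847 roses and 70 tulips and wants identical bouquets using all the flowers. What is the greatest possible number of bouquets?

847 = 7 · 11²
70 = 2 · 5 · 7
Common: 7 = 7

7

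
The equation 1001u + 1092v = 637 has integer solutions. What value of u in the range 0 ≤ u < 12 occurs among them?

5

Euclid: 1092 = 1·1001 + 91; 1001 = 11·91 + 0 → gcd = 91; 637 = 91·7.
Back-substitution yields 1001·(-1) + 1092·(1) = 91, so one solution is u = -1·7 = -7, v = 1·7 = 7.
Solutions in u differ by 1092/91 = 12; the one in [0, 12) is -7 mod 12 = 5.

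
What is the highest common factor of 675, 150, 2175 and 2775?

75

gcd(675, 150): 675 = 4·150 + 75; 150 = 2·75 + 0 → 75
gcd(75, 2175): 2175 = 29·75 + 0 → 75
gcd(75, 2775): 2775 = 37·75 + 0 → 75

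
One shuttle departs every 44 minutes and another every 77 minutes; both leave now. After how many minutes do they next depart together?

gcd first: 77 = 1·44 + 33; 44 = 1·33 + 11; 33 = 3·11 + 0 → gcd = 11
lcm = 44·77/gcd = 3388/11 = 308

308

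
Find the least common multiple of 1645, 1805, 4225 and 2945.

1645 = 5 · 7 · 47; 1805 = 5 · 19²; 4225 = 5² · 13²; 2945 = 5 · 19 · 31
lcm takes max exponent of each prime: 5² · 7 · 13² · 19² · 31 · 47 = 15555769775

15555769775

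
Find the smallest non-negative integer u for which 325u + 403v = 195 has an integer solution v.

13

Reduce mod 403: 325u ≡ 195 (mod 403). With g = gcd(325, 403) = 13 dividing 195, divide through: 25u ≡ 15 (mod 31).
Since gcd(25, 31) = 1, u ≡ 15·(25)⁻¹ ≡ 13 (mod 31). Smallest non-negative: 13.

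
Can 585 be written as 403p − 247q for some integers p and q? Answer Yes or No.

Yes

By Bézout, 403p − 247q = 585 has integer solutions iff gcd(403, 247) | 585.
Euclid: 403 = 1·247 + 156; 247 = 1·156 + 91; 156 = 1·91 + 65; 91 = 1·65 + 26; 65 = 2·26 + 13; 26 = 2·13 + 0. gcd = 13; 585 mod 13 = 0. Yes.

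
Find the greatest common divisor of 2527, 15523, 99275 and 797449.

gcd(2527, 15523): 15523 = 6·2527 + 361; 2527 = 7·361 + 0 → 361
gcd(361, 99275): 99275 = 275·361 + 0 → 361
gcd(361, 797449): 797449 = 2209·361 + 0 → 361

361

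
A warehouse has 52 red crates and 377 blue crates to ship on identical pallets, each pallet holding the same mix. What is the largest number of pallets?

13

Euclid: 377 = 7·52 + 13; 52 = 4·13 + 0. Last nonzero remainder: 13.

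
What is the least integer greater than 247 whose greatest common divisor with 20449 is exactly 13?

gcd(k, 20449) = 13 forces 13 | k; write k = 13s. Then gcd(13s, 13·1573) = 13·gcd(s, 1573), so need gcd(s, 1573) = 1.
13s > 247 gives s ≥ 20. The least s ≥ 20 coprime to 1573 is 20, so k = 13·20 = 260.

260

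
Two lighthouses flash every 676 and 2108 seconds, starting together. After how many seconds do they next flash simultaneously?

676 = 2² · 13²; 2108 = 2² · 17 · 31
max exponents: 2² · 13² · 17 · 31 = 356252

356252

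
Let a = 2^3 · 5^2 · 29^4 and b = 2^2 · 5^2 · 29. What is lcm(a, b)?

max exponent per prime: 2^3 · 5^2 · 29^4 = 141456200

141456200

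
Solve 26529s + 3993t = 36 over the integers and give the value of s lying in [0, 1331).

219

Reduce mod 3993: 26529s ≡ 36 (mod 3993). With g = gcd(26529, 3993) = 3 dividing 36, divide through: 8843s ≡ 12 (mod 1331).
Since gcd(8843, 1331) = 1, s ≡ 12·(8843)⁻¹ ≡ 219 (mod 1331). Smallest non-negative: 219.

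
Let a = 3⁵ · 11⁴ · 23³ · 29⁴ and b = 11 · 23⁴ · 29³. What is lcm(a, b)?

max exponent per prime: 3⁵ · 11⁴ · 23⁴ · 29⁴ = 704174590503427923

704174590503427923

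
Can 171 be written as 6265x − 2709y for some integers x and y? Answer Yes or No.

No

By Bézout, 6265x − 2709y = 171 has integer solutions iff gcd(6265, 2709) | 171.
Euclid: 6265 = 2·2709 + 847; 2709 = 3·847 + 168; 847 = 5·168 + 7; 168 = 24·7 + 0. gcd = 7; 171 mod 7 = 3. No.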